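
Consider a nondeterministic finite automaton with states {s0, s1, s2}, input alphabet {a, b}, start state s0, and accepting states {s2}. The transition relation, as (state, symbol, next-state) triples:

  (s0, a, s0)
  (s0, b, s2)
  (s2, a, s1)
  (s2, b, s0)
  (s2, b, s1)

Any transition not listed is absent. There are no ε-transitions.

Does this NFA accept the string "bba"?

Start in {s0}.
Read 'b': {s0} → {s2}.
Read 'b': {s2} → {s0, s1}.
Read 'a': {s0, s1} → {s0}.
The final set {s0} contains no accepting state.

No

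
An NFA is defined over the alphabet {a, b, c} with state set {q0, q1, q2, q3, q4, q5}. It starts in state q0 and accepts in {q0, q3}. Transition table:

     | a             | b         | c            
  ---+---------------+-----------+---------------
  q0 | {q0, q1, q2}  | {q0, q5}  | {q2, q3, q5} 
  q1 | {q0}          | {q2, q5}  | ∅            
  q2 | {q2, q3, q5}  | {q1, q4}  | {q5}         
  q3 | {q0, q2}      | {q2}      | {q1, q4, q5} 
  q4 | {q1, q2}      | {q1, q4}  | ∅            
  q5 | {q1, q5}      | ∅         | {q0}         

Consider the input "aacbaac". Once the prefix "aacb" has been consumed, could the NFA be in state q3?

Start in {q0}.
Read 'a': {q0} → {q0, q1, q2}.
Read 'a': {q0, q1, q2} → {q0, q1, q2, q3, q5}.
Read 'c': {q0, q1, q2, q3, q5} → {q0, q1, q2, q3, q4, q5}.
Read 'b': {q0, q1, q2, q3, q4, q5} → {q0, q1, q2, q4, q5}.
State q3 is not in {q0, q1, q2, q4, q5}.

No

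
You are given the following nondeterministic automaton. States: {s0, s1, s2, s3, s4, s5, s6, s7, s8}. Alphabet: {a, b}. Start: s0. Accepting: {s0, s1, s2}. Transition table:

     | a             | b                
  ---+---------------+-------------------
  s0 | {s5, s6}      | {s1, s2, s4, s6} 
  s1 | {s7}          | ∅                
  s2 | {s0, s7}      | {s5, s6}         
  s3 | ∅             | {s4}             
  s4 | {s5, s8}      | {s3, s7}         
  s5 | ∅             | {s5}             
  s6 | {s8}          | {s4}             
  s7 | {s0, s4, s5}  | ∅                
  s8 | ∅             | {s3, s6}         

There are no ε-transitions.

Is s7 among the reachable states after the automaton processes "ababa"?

No

Start in {s0}.
Read 'a': {s0} → {s5, s6}.
Read 'b': {s5, s6} → {s4, s5}.
Read 'a': {s4, s5} → {s5, s8}.
Read 'b': {s5, s8} → {s3, s5, s6}.
Read 'a': {s3, s5, s6} → {s8}.
State s7 is not in {s8}.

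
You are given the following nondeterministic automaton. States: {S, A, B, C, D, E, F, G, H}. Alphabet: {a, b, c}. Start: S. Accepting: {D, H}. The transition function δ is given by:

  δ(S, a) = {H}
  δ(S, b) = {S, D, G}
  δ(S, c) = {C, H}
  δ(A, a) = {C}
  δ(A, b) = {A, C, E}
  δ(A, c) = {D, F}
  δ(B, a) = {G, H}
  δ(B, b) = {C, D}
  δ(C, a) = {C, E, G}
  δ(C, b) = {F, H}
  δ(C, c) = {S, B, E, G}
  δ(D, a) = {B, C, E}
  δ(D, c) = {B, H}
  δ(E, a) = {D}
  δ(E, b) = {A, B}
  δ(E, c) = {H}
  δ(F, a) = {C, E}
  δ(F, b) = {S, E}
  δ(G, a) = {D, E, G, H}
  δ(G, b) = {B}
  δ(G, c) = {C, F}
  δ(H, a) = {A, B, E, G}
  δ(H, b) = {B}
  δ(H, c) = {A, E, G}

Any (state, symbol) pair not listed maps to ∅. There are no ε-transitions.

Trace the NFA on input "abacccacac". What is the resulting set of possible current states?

{S, A, B, C, D, E, F, G, H}

Start in {S}.
Read 'a': S→{H}; now {H}.
Read 'b': H→{B}; now {B}.
Read 'a': B→{G, H}; now {G, H}.
Read 'c': G→{C, F}, H→{A, E, G}; now {A, C, E, F, G}.
Read 'c': A→{D, F}, C→{S, B, E, G}, E→{H}, F→∅, G→{C, F}; now {S, B, C, D, E, F, G, H}.
Read 'c': S→{C, H}, B→∅, C→{S, B, E, G}, D→{B, H}, E→{H}, F→∅, G→{C, F}, H→{A, E, G}; now {S, A, B, C, E, F, G, H}.
Read 'a': S→{H}, A→{C}, B→{G, H}, C→{C, E, G}, E→{D}, F→{C, E}, G→{D, E, G, H}, H→{A, B, E, G}; now {A, B, C, D, E, G, H}.
Read 'c': A→{D, F}, B→∅, C→{S, B, E, G}, D→{B, H}, E→{H}, G→{C, F}, H→{A, E, G}; now {S, A, B, C, D, E, F, G, H}.
Read 'a': S→{H}, A→{C}, B→{G, H}, C→{C, E, G}, D→{B, C, E}, E→{D}, F→{C, E}, G→{D, E, G, H}, H→{A, B, E, G}; now {A, B, C, D, E, G, H}.
Read 'c': A→{D, F}, B→∅, C→{S, B, E, G}, D→{B, H}, E→{H}, G→{C, F}, H→{A, E, G}; now {S, A, B, C, D, E, F, G, H}.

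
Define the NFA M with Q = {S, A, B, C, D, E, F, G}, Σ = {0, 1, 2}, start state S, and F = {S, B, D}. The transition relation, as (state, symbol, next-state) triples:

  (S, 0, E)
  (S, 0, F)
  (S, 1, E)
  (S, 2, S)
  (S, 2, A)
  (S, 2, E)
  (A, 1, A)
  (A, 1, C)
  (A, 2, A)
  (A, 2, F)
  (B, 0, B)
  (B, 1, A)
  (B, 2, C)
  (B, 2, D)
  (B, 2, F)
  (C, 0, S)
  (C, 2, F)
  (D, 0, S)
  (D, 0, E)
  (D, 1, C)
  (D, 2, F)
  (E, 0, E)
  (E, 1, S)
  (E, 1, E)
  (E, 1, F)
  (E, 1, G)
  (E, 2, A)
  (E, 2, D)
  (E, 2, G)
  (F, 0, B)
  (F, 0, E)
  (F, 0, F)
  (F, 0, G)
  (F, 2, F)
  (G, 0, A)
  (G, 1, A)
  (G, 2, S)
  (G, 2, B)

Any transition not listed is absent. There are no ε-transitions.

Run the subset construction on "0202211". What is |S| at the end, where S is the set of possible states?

6

Start in {S}.
Read '0': {S} → {E, F}.
Read '2': {E, F} → {A, D, F, G}.
Read '0': {A, D, F, G} → {S, A, B, E, F, G}.
Read '2': {S, A, B, E, F, G} → {S, A, B, C, D, E, F, G}.
Read '2': {S, A, B, C, D, E, F, G} → {S, A, B, C, D, E, F, G}.
Read '1': {S, A, B, C, D, E, F, G} → {S, A, C, E, F, G}.
Read '1': {S, A, C, E, F, G} → {S, A, C, E, F, G}.
That set has 6 states.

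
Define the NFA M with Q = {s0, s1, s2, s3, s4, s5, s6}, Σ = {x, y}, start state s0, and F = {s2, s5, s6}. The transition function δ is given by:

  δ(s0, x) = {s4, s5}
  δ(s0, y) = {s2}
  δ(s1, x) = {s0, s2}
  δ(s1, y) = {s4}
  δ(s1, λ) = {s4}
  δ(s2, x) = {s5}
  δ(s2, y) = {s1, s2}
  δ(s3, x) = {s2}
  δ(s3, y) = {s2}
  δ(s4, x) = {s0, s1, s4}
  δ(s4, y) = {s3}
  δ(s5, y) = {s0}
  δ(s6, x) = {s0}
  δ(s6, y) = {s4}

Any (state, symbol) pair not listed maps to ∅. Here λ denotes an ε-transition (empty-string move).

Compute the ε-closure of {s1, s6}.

{s1, s4, s6}

Begin with {s1, s6}.
ε-move s1 → s4; add s4.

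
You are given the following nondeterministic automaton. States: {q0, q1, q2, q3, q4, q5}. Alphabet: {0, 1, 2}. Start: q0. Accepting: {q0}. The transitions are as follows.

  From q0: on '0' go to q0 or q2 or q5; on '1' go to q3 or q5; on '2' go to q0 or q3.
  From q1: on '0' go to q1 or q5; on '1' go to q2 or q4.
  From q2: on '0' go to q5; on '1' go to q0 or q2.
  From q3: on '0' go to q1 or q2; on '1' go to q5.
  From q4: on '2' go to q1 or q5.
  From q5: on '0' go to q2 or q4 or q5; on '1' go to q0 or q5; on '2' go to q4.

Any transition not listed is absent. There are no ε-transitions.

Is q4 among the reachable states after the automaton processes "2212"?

Start in {q0}.
Read '2': q0→{q0, q3}; now {q0, q3}.
Read '2': q0→{q0, q3}, q3→∅; now {q0, q3}.
Read '1': q0→{q3, q5}, q3→{q5}; now {q3, q5}.
Read '2': q3→∅, q5→{q4}; now {q4}.
State q4 is in {q4}.

Yes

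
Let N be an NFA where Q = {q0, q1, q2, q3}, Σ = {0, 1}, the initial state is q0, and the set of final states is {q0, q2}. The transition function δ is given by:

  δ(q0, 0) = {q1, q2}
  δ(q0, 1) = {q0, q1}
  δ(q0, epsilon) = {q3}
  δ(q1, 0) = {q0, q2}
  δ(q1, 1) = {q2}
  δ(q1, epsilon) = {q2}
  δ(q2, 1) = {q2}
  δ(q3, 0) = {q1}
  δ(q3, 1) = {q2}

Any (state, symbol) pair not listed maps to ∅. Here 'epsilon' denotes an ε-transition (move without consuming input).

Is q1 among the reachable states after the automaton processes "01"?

No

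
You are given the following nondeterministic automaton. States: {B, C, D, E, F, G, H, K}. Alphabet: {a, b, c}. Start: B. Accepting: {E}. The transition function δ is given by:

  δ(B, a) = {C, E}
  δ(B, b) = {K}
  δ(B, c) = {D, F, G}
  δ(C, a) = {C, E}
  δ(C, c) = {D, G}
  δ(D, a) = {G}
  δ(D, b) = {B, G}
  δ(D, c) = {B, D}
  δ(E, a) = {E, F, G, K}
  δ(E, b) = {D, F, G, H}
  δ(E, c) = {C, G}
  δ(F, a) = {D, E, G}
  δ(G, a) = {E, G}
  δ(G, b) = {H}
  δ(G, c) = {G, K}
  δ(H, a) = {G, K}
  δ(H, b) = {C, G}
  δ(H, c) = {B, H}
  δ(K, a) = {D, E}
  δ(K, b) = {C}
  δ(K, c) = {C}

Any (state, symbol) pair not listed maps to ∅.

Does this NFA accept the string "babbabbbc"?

Start in {B}.
Read 'b': {B} → {K}.
Read 'a': {K} → {D, E}.
Read 'b': {D, E} → {B, D, F, G, H}.
Read 'b': {B, D, F, G, H} → {B, C, G, H, K}.
Read 'a': {B, C, G, H, K} → {C, D, E, G, K}.
Read 'b': {C, D, E, G, K} → {B, C, D, F, G, H}.
Read 'b': {B, C, D, F, G, H} → {B, C, G, H, K}.
Read 'b': {B, C, G, H, K} → {C, G, H, K}.
Read 'c': {C, G, H, K} → {B, C, D, G, H, K}.
The final set {B, C, D, G, H, K} contains no accepting state.

No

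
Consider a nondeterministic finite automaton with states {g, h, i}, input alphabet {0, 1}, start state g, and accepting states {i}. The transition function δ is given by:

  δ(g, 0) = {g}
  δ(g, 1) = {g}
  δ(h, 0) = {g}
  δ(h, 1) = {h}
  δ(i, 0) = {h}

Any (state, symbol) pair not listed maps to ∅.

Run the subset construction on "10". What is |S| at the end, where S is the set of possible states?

Start in {g}.
Read '1': g→{g}; now {g}.
Read '0': g→{g}; now {g}.
That set has 1 state.

1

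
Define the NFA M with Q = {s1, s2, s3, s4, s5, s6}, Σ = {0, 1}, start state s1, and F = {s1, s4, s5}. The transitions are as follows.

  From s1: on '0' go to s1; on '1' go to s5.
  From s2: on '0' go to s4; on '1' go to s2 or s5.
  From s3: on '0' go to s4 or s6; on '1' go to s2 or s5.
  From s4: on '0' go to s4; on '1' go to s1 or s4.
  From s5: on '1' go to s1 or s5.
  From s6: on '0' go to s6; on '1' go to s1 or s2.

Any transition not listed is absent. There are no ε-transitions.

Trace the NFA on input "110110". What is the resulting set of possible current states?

Start in {s1}.
Read '1': {s1} → {s5}.
Read '1': {s5} → {s1, s5}.
Read '0': {s1, s5} → {s1}.
Read '1': {s1} → {s5}.
Read '1': {s5} → {s1, s5}.
Read '0': {s1, s5} → {s1}.

{s1}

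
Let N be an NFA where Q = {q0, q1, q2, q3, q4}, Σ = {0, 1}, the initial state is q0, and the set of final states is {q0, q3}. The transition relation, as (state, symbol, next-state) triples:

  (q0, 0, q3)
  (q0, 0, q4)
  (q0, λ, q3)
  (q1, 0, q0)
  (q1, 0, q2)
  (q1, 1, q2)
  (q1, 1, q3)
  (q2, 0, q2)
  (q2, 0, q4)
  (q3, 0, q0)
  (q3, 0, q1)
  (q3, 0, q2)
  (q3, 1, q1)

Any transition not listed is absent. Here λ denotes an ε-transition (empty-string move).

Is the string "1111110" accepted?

Start: ε-closure({q0}) = {q0, q3}.
Read '1': {q0, q3} → {q1}.
Read '1': {q1} → {q2, q3}.
Read '1': {q2, q3} → {q1}.
Read '1': {q1} → {q2, q3}.
Read '1': {q2, q3} → {q1}.
Read '1': {q1} → {q2, q3}.
Read '0': {q2, q3} → {q0, q1, q2, q3, q4}.
The final set {q0, q1, q2, q3, q4} contains the accepting states q0, q3.

Yes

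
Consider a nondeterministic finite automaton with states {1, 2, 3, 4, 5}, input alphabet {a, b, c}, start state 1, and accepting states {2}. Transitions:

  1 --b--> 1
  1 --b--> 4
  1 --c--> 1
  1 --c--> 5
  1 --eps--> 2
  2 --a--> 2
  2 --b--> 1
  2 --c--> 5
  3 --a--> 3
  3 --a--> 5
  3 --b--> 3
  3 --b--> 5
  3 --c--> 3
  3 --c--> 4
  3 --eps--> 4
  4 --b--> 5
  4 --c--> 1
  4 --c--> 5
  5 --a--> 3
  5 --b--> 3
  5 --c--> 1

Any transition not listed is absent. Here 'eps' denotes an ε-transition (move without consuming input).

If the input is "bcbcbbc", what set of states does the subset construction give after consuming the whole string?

{1, 2, 3, 4, 5}

Start: ε-closure({1}) = {1, 2}.
Read 'b': {1, 2} → {1, 2, 4}.
Read 'c': {1, 2, 4} → {1, 2, 5}.
Read 'b': {1, 2, 5} → {1, 2, 3, 4}.
Read 'c': {1, 2, 3, 4} → {1, 2, 3, 4, 5}.
Read 'b': {1, 2, 3, 4, 5} → {1, 2, 3, 4, 5}.
Read 'b': {1, 2, 3, 4, 5} → {1, 2, 3, 4, 5}.
Read 'c': {1, 2, 3, 4, 5} → {1, 2, 3, 4, 5}.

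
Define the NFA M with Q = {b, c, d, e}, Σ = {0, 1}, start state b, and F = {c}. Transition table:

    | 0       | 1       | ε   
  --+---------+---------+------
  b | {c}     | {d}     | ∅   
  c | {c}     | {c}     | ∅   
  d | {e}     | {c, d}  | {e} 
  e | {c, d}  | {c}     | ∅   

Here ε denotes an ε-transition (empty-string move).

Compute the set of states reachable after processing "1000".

{c, d, e}

Start in {b}.
Read '1': {b} → {d, e}.
Read '0': {d, e} → {c, d, e}.
Read '0': {c, d, e} → {c, d, e}.
Read '0': {c, d, e} → {c, d, e}.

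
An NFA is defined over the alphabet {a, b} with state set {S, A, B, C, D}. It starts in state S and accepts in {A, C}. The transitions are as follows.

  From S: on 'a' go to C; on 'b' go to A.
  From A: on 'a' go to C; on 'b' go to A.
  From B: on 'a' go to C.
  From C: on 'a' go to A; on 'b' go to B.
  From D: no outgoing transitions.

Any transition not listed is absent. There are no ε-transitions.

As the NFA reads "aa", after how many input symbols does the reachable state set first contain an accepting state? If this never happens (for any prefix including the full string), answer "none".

1

Start in {S}.
Read 'a': S→{C}; now {C}.
None of the earlier sets intersect F, but {C} does.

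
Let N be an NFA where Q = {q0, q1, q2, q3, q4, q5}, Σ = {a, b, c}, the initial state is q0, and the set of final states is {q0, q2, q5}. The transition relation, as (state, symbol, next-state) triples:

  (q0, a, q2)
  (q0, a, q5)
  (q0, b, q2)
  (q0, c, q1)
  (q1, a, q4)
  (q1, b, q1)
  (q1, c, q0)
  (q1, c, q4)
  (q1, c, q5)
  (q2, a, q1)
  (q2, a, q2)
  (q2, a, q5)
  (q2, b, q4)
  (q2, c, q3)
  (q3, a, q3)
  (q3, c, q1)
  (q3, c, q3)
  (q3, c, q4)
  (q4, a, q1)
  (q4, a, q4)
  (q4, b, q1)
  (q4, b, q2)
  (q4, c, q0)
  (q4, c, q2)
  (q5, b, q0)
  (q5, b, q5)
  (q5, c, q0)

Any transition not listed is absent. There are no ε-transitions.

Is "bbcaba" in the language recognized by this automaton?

Yes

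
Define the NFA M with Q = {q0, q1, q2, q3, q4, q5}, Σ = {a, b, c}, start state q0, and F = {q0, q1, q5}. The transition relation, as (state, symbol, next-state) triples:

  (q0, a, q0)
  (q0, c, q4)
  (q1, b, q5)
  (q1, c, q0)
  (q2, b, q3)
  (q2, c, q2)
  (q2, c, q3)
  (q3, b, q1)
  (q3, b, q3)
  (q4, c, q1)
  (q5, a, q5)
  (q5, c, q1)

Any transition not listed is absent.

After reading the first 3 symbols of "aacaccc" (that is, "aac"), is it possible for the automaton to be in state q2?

Start in {q0}.
Read 'a': q0→{q0}; now {q0}.
Read 'a': q0→{q0}; now {q0}.
Read 'c': q0→{q4}; now {q4}.
State q2 is not in {q4}.

No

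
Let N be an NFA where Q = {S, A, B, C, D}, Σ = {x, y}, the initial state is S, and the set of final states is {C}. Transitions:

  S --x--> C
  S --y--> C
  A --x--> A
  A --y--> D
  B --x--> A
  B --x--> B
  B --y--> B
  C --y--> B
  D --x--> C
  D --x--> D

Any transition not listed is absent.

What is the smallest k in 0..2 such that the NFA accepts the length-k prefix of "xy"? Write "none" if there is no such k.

Start in {S}.
Read 'x': S→{C}; now {C}.
None of the earlier sets intersect F, but {C} does.

1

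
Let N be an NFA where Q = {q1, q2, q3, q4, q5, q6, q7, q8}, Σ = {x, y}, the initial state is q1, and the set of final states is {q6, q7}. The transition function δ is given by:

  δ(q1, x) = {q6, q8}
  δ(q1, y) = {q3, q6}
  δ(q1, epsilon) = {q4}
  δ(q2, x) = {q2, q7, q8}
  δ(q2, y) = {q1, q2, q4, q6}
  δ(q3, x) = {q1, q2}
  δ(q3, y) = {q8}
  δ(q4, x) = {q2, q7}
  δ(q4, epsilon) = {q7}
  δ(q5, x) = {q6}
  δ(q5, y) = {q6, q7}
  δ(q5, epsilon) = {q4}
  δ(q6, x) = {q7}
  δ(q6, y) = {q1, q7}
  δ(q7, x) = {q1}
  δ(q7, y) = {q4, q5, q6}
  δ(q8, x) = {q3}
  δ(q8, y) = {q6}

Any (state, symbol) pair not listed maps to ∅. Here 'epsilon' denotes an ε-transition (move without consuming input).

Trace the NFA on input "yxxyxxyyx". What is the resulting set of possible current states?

{q1, q2, q3, q4, q6, q7, q8}

Start: ε-closure({q1}) = {q1, q4, q7}.
Read 'y': {q1, q4, q7} → {q3, q4, q5, q6, q7}.
Read 'x': {q3, q4, q5, q6, q7} → {q1, q2, q4, q6, q7}.
Read 'x': {q1, q2, q4, q6, q7} → {q1, q2, q4, q6, q7, q8}.
Read 'y': {q1, q2, q4, q6, q7, q8} → {q1, q2, q3, q4, q5, q6, q7}.
Read 'x': {q1, q2, q3, q4, q5, q6, q7} → {q1, q2, q4, q6, q7, q8}.
Read 'x': {q1, q2, q4, q6, q7, q8} → {q1, q2, q3, q4, q6, q7, q8}.
Read 'y': {q1, q2, q3, q4, q6, q7, q8} → {q1, q2, q3, q4, q5, q6, q7, q8}.
Read 'y': {q1, q2, q3, q4, q5, q6, q7, q8} → {q1, q2, q3, q4, q5, q6, q7, q8}.
Read 'x': {q1, q2, q3, q4, q5, q6, q7, q8} → {q1, q2, q3, q4, q6, q7, q8}.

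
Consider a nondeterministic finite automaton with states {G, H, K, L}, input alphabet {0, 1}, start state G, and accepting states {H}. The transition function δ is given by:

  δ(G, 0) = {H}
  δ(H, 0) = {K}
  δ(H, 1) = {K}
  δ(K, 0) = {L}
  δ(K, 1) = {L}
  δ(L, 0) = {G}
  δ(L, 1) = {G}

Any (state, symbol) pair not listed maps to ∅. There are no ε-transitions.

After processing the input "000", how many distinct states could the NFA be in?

1

Start in {G}.
Read '0': G→{H}; now {H}.
Read '0': H→{K}; now {K}.
Read '0': K→{L}; now {L}.
That set has 1 state.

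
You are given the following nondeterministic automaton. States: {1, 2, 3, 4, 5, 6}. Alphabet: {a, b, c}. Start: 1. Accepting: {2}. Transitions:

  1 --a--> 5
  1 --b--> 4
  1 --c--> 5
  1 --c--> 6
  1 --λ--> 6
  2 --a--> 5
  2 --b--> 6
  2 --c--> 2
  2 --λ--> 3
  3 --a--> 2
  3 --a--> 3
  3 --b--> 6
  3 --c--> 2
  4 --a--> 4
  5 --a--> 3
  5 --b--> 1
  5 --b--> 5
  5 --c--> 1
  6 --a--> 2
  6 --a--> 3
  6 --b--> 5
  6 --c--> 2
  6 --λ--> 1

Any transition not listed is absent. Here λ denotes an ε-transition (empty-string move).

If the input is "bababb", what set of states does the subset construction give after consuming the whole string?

Start: ε-closure({1}) = {1, 6}.
Read 'b': {1, 6} → {4, 5}.
Read 'a': {4, 5} → {3, 4}.
Read 'b': {3, 4} → {1, 6}.
Read 'a': {1, 6} → {2, 3, 5}.
Read 'b': {2, 3, 5} → {1, 5, 6}.
Read 'b': {1, 5, 6} → {1, 4, 5, 6}.

{1, 4, 5, 6}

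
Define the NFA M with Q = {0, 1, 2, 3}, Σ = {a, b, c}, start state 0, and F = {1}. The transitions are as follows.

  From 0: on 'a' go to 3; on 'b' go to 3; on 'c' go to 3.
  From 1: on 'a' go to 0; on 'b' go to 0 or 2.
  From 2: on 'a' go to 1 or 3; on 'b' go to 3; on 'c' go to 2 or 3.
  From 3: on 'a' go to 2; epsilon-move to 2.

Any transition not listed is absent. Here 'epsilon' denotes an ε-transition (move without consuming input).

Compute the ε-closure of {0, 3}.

Begin with {0, 3}.
ε-move 3 → 2; add 2.

{0, 2, 3}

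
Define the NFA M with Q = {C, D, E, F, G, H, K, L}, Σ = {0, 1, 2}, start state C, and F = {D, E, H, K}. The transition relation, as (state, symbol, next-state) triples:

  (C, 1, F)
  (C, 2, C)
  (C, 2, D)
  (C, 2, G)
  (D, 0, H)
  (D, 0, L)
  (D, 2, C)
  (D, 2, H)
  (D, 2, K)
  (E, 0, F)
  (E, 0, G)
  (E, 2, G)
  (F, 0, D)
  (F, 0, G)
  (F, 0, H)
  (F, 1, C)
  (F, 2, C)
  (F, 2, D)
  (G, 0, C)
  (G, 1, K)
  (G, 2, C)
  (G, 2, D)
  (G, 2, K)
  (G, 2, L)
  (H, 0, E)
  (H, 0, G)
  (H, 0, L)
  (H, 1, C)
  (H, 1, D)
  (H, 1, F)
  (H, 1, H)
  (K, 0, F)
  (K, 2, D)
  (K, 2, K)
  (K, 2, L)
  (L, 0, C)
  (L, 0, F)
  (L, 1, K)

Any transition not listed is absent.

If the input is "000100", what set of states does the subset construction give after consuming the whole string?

∅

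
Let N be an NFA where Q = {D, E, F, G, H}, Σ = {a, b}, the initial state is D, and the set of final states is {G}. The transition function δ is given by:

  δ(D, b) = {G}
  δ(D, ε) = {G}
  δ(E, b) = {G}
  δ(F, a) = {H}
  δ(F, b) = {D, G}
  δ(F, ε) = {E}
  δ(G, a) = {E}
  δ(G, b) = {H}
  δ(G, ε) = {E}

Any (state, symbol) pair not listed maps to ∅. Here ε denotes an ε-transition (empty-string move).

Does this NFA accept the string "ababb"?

Start: ε-closure({D}) = {D, E, G}.
Read 'a': D→∅, E→∅, G→{E}; now {E}.
Read 'b': E→{G}; union {G}; ε-closure = {E, G}.
Read 'a': E→∅, G→{E}; now {E}.
Read 'b': E→{G}; union {G}; ε-closure = {E, G}.
Read 'b': E→{G}, G→{H}; union {G, H}; ε-closure = {E, G, H}.
The final set {E, G, H} contains the accepting state G.

Yes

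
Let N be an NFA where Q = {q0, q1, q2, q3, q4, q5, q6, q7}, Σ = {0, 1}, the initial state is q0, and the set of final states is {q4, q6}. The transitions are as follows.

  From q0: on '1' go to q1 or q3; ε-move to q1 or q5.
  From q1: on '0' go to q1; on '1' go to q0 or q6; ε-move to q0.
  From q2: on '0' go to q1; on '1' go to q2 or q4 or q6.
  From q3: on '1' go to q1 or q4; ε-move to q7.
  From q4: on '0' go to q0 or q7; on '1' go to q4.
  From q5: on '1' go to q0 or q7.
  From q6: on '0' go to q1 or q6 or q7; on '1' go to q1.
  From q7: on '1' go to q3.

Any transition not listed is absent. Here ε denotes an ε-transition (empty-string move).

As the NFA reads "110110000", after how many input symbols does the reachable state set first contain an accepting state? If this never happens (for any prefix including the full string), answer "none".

Start: ε-closure({q0}) = {q0, q1, q5}.
Read '1': q0→{q1, q3}, q1→{q0, q6}, q5→{q0, q7}; union {q0, q1, q3, q6, q7}; ε-closure = {q0, q1, q3, q5, q6, q7}.
None of the earlier sets intersect F, but {q0, q1, q3, q5, q6, q7} does.

1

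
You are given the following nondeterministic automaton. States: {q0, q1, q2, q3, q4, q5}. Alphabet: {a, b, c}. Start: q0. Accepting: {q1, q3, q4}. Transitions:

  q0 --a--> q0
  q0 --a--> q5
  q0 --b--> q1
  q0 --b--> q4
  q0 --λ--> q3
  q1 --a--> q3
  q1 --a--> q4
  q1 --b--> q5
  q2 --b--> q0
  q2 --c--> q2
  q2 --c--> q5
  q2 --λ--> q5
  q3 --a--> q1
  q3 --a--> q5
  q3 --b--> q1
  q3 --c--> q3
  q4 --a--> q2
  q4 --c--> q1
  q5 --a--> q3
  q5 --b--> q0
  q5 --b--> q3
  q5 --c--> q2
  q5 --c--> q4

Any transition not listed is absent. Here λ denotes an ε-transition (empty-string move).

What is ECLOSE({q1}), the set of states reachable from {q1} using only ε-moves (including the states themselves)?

{q1}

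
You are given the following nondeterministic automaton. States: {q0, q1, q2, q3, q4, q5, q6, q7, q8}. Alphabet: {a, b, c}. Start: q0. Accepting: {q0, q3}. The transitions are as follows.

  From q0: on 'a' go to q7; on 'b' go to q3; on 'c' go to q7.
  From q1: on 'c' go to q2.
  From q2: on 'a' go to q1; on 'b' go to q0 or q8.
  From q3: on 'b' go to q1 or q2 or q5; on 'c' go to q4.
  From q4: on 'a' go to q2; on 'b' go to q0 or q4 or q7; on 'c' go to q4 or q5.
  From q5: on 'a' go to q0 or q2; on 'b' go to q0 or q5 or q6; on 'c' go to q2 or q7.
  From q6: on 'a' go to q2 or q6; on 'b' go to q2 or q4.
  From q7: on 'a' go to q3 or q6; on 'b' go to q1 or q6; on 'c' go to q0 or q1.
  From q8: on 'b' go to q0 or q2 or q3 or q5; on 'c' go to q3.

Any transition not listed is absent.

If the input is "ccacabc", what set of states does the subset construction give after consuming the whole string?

Start in {q0}.
Read 'c': q0→{q7}; now {q7}.
Read 'c': q7→{q0, q1}; now {q0, q1}.
Read 'a': q0→{q7}, q1→∅; now {q7}.
Read 'c': q7→{q0, q1}; now {q0, q1}.
Read 'a': q0→{q7}, q1→∅; now {q7}.
Read 'b': q7→{q1, q6}; now {q1, q6}.
Read 'c': q1→{q2}, q6→∅; now {q2}.

{q2}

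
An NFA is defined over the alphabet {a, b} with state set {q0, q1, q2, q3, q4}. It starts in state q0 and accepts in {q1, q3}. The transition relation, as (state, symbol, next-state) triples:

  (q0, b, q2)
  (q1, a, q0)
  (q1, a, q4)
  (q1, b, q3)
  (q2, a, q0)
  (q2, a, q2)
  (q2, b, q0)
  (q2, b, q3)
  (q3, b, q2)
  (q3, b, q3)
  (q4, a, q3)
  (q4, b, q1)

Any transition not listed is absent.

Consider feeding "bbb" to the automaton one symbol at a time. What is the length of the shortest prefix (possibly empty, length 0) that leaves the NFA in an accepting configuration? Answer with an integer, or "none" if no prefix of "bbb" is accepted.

Start in {q0}.
Read 'b': q0→{q2}; now {q2}.
Read 'b': q2→{q0, q3}; now {q0, q3}.
None of the earlier sets intersect F, but {q0, q3} does.

2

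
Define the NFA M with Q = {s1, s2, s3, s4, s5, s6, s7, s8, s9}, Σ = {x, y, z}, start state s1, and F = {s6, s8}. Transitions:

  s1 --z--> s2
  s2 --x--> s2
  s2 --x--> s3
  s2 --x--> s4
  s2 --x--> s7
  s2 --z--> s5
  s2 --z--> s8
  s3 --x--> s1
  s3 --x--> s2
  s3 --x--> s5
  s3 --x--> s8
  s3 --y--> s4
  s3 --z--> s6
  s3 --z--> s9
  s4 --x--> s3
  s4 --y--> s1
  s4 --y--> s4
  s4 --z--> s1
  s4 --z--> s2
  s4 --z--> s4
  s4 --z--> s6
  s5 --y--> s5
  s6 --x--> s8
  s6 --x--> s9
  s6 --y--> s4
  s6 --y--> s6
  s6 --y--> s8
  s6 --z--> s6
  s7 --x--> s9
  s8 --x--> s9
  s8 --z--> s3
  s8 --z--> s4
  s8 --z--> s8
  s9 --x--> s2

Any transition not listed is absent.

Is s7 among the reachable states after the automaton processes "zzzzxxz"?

Start in {s1}.
Read 'z': s1→{s2}; now {s2}.
Read 'z': s2→{s5, s8}; now {s5, s8}.
Read 'z': s5→∅, s8→{s3, s4, s8}; now {s3, s4, s8}.
Read 'z': s3→{s6, s9}, s4→{s1, s2, s4, s6}, s8→{s3, s4, s8}; now {s1, s2, s3, s4, s6, s8, s9}.
Read 'x': s1→∅, s2→{s2, s3, s4, s7}, s3→{s1, s2, s5, s8}, s4→{s3}, s6→{s8, s9}, s8→{s9}, s9→{s2}; now {s1, s2, s3, s4, s5, s7, s8, s9}.
Read 'x': s1→∅, s2→{s2, s3, s4, s7}, s3→{s1, s2, s5, s8}, s4→{s3}, s5→∅, s7→{s9}, s8→{s9}, s9→{s2}; now {s1, s2, s3, s4, s5, s7, s8, s9}.
Read 'z': s1→{s2}, s2→{s5, s8}, s3→{s6, s9}, s4→{s1, s2, s4, s6}, s5→∅, s7→∅, s8→{s3, s4, s8}, s9→∅; now {s1, s2, s3, s4, s5, s6, s8, s9}.
State s7 is not in {s1, s2, s3, s4, s5, s6, s8, s9}.

No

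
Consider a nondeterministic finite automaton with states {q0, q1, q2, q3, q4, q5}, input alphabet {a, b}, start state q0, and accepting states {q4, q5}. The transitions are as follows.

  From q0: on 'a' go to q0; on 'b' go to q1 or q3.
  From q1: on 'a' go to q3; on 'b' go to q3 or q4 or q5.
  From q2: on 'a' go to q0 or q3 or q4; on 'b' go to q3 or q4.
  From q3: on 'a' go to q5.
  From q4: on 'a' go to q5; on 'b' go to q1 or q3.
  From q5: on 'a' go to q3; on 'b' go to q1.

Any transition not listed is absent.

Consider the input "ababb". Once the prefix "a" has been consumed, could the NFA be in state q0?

Yes

Start in {q0}.
Read 'a': q0→{q0}; now {q0}.
State q0 is in {q0}.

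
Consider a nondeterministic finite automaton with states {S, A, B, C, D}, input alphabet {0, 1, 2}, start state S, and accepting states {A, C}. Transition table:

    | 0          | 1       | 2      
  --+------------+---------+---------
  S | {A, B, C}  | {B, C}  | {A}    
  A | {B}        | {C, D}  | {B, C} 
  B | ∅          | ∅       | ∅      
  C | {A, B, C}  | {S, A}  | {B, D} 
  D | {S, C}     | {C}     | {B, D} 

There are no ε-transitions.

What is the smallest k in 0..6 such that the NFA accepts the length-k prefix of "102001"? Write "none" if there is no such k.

1

Start in {S}.
Read '1': S→{B, C}; now {B, C}.
None of the earlier sets intersect F, but {B, C} does.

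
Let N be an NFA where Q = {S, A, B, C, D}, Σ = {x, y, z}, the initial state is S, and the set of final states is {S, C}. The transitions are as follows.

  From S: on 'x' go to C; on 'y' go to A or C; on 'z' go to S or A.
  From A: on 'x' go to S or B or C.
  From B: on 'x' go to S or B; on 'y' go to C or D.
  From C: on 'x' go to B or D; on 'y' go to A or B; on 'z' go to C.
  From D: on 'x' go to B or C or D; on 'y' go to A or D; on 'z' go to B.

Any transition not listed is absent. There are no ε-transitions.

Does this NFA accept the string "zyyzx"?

Start in {S}.
Read 'z': S→{S, A}; now {S, A}.
Read 'y': S→{A, C}, A→∅; now {A, C}.
Read 'y': A→∅, C→{A, B}; now {A, B}.
Read 'z': A→∅, B→∅; now ∅.
The set is empty and remains empty for the remaining 1 symbol.
The final set ∅ contains no accepting state.

No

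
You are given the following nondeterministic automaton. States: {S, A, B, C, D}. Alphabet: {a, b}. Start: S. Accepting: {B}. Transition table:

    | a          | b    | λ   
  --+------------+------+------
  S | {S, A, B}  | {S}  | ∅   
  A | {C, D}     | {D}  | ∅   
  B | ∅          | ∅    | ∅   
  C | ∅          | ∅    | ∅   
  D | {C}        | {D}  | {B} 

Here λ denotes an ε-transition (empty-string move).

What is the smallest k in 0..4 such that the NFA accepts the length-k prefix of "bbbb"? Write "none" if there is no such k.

Start in {S}.
Read 'b': {S} → {S}.
Read 'b': {S} → {S}.
Read 'b': {S} → {S}.
Read 'b': {S} → {S}.
No reachable set along the way intersects F.

none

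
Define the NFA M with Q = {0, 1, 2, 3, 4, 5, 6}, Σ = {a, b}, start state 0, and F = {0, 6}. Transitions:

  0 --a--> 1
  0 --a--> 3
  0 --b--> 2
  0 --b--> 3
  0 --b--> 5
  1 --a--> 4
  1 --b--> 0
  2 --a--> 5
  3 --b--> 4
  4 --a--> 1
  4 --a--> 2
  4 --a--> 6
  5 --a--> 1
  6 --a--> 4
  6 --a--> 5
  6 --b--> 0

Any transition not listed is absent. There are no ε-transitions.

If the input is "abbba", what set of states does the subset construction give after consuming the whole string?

Start in {0}.
Read 'a': 0→{1, 3}; now {1, 3}.
Read 'b': 1→{0}, 3→{4}; now {0, 4}.
Read 'b': 0→{2, 3, 5}, 4→∅; now {2, 3, 5}.
Read 'b': 2→∅, 3→{4}, 5→∅; now {4}.
Read 'a': 4→{1, 2, 6}; now {1, 2, 6}.

{1, 2, 6}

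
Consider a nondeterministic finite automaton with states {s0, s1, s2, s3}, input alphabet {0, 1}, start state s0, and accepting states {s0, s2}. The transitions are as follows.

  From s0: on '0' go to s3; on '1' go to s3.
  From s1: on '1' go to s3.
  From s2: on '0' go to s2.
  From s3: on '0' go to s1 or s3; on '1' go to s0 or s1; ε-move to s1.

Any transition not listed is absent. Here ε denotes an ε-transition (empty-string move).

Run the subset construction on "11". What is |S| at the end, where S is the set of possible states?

3

Start in {s0}.
Read '1': s0→{s3}; union {s3}; ε-closure = {s1, s3}.
Read '1': s1→{s3}, s3→{s0, s1}; now {s0, s1, s3}.
That set has 3 states.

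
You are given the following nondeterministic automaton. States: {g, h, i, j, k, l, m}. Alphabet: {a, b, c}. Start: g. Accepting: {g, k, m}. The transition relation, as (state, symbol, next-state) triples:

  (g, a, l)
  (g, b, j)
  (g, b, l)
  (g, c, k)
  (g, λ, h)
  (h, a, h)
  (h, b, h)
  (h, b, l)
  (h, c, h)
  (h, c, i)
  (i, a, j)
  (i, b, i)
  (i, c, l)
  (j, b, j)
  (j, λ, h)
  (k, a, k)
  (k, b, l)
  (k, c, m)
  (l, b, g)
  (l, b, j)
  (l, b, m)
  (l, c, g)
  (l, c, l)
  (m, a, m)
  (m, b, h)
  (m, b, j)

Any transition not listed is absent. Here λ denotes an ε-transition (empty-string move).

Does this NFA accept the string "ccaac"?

No

Start: ε-closure({g}) = {g, h}.
Read 'c': g→{k}, h→{h, i}; now {h, i, k}.
Read 'c': h→{h, i}, i→{l}, k→{m}; now {h, i, l, m}.
Read 'a': h→{h}, i→{j}, l→∅, m→{m}; now {h, j, m}.
Read 'a': h→{h}, j→∅, m→{m}; now {h, m}.
Read 'c': h→{h, i}, m→∅; now {h, i}.
The final set {h, i} contains no accepting state.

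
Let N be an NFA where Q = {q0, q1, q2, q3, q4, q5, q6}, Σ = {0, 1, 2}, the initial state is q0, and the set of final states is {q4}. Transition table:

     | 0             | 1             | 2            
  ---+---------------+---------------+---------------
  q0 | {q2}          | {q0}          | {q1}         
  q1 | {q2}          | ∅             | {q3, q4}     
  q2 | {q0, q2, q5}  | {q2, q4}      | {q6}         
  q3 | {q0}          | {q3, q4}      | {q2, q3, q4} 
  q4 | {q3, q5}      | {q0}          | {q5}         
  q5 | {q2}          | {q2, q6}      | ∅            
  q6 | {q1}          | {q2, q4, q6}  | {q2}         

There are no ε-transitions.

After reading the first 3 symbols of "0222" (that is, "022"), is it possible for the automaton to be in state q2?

Start in {q0}.
Read '0': q0→{q2}; now {q2}.
Read '2': q2→{q6}; now {q6}.
Read '2': q6→{q2}; now {q2}.
State q2 is in {q2}.

Yes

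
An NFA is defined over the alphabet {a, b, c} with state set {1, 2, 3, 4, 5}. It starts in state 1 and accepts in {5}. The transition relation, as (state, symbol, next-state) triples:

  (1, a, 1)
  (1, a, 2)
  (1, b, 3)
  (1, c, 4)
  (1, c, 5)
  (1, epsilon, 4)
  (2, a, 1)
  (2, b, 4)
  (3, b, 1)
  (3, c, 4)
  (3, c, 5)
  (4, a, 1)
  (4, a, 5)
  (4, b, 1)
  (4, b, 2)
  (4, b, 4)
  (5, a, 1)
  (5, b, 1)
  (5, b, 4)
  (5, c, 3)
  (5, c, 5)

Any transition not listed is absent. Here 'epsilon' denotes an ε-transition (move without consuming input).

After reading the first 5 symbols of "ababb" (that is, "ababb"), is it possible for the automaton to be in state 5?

Start: ε-closure({1}) = {1, 4}.
Read 'a': 1→{1, 2}, 4→{1, 5}; union {1, 2, 5}; ε-closure = {1, 2, 4, 5}.
Read 'b': 1→{3}, 2→{4}, 4→{1, 2, 4}, 5→{1, 4}; now {1, 2, 3, 4}.
Read 'a': 1→{1, 2}, 2→{1}, 3→∅, 4→{1, 5}; union {1, 2, 5}; ε-closure = {1, 2, 4, 5}.
Read 'b': 1→{3}, 2→{4}, 4→{1, 2, 4}, 5→{1, 4}; now {1, 2, 3, 4}.
Read 'b': 1→{3}, 2→{4}, 3→{1}, 4→{1, 2, 4}; now {1, 2, 3, 4}.
State 5 is not in {1, 2, 3, 4}.

No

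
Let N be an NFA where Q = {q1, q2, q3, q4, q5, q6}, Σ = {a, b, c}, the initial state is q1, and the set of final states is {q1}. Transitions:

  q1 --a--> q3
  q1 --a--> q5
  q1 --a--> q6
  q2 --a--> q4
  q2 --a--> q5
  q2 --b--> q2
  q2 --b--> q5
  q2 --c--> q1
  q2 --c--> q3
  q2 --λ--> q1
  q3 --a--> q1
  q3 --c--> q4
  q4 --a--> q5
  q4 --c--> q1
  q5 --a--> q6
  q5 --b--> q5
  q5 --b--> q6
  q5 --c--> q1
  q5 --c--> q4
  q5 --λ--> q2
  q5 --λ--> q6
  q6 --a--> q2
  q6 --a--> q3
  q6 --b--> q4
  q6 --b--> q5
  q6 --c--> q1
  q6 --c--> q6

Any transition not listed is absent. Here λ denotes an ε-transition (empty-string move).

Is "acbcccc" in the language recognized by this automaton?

Start in {q1}.
Read 'a': q1→{q3, q5, q6}; union {q3, q5, q6}; ε-closure = {q1, q2, q3, q5, q6}.
Read 'c': q1→∅, q2→{q1, q3}, q3→{q4}, q5→{q1, q4}, q6→{q1, q6}; now {q1, q3, q4, q6}.
Read 'b': q1→∅, q3→∅, q4→∅, q6→{q4, q5}; union {q4, q5}; ε-closure = {q1, q2, q4, q5, q6}.
Read 'c': q1→∅, q2→{q1, q3}, q4→{q1}, q5→{q1, q4}, q6→{q1, q6}; now {q1, q3, q4, q6}.
Read 'c': q1→∅, q3→{q4}, q4→{q1}, q6→{q1, q6}; now {q1, q4, q6}.
Read 'c': q1→∅, q4→{q1}, q6→{q1, q6}; now {q1, q6}.
Read 'c': q1→∅, q6→{q1, q6}; now {q1, q6}.
The final set {q1, q6} contains the accepting state q1.

Yes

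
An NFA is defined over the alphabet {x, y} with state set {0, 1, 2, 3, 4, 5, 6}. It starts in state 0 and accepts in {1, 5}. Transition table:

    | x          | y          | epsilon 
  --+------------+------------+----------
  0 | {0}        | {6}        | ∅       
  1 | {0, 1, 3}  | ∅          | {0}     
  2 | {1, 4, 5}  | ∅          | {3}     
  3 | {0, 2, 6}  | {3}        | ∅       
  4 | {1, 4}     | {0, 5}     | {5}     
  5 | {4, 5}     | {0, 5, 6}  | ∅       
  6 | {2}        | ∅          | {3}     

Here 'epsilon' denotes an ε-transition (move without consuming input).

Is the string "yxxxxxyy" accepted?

Yes

Start in {0}.
Read 'y': {0} → {3, 6}.
Read 'x': {3, 6} → {0, 2, 3, 6}.
Read 'x': {0, 2, 3, 6} → {0, 1, 2, 3, 4, 5, 6}.
Read 'x': {0, 1, 2, 3, 4, 5, 6} → {0, 1, 2, 3, 4, 5, 6}.
Read 'x': {0, 1, 2, 3, 4, 5, 6} → {0, 1, 2, 3, 4, 5, 6}.
Read 'x': {0, 1, 2, 3, 4, 5, 6} → {0, 1, 2, 3, 4, 5, 6}.
Read 'y': {0, 1, 2, 3, 4, 5, 6} → {0, 3, 5, 6}.
Read 'y': {0, 3, 5, 6} → {0, 3, 5, 6}.
The final set {0, 3, 5, 6} contains the accepting state 5.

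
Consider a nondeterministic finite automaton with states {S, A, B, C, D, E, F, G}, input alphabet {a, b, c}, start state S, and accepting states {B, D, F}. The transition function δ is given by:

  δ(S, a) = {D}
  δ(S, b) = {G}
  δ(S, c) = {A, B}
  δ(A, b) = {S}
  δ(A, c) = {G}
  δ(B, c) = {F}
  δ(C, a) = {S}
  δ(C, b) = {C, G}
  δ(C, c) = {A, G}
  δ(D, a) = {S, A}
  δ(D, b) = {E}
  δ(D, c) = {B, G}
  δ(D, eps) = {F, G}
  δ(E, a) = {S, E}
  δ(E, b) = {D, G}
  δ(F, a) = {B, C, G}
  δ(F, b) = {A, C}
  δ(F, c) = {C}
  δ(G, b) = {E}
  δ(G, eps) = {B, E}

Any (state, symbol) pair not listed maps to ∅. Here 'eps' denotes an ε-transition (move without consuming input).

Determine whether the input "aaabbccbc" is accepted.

Yes

Start in {S}.
Read 'a': S→{D}; union {D}; ε-closure = {B, D, E, F, G}.
Read 'a': B→∅, D→{S, A}, E→{S, E}, F→{B, C, G}, G→∅; now {S, A, B, C, E, G}.
Read 'a': S→{D}, A→∅, B→∅, C→{S}, E→{S, E}, G→∅; union {S, D, E}; ε-closure = {S, B, D, E, F, G}.
Read 'b': S→{G}, B→∅, D→{E}, E→{D, G}, F→{A, C}, G→{E}; union {A, C, D, E, G}; ε-closure = {A, B, C, D, E, F, G}.
Read 'b': A→{S}, B→∅, C→{C, G}, D→{E}, E→{D, G}, F→{A, C}, G→{E}; union {S, A, C, D, E, G}; ε-closure = {S, A, B, C, D, E, F, G}.
Read 'c': S→{A, B}, A→{G}, B→{F}, C→{A, G}, D→{B, G}, E→∅, F→{C}, G→∅; union {A, B, C, F, G}; ε-closure = {A, B, C, E, F, G}.
Read 'c': A→{G}, B→{F}, C→{A, G}, E→∅, F→{C}, G→∅; union {A, C, F, G}; ε-closure = {A, B, C, E, F, G}.
Read 'b': A→{S}, B→∅, C→{C, G}, E→{D, G}, F→{A, C}, G→{E}; union {S, A, C, D, E, G}; ε-closure = {S, A, B, C, D, E, F, G}.
Read 'c': S→{A, B}, A→{G}, B→{F}, C→{A, G}, D→{B, G}, E→∅, F→{C}, G→∅; union {A, B, C, F, G}; ε-closure = {A, B, C, E, F, G}.
The final set {A, B, C, E, F, G} contains the accepting states B, F.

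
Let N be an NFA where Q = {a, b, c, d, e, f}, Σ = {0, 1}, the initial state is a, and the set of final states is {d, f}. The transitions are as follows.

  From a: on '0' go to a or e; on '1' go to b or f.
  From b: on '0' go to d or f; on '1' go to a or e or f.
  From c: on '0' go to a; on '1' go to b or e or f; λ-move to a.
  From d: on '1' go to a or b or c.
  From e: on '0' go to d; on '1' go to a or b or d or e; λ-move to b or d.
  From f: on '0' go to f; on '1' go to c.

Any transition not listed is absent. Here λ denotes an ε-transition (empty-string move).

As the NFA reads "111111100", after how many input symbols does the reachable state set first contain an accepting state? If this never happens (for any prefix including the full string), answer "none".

1

Start in {a}.
Read '1': a→{b, f}; now {b, f}.
None of the earlier sets intersect F, but {b, f} does.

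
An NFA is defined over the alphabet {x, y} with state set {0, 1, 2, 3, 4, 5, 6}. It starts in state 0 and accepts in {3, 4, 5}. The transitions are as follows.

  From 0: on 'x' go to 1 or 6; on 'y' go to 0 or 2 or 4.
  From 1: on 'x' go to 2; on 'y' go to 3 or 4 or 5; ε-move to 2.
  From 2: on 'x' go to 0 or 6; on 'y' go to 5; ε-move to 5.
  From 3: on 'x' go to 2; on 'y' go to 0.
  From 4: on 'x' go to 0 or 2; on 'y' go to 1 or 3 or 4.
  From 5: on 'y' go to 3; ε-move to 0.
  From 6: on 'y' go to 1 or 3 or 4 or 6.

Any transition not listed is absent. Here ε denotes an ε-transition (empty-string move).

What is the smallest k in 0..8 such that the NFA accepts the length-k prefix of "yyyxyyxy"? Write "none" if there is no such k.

1

Start in {0}.
Read 'y': {0} → {0, 2, 4, 5}.
None of the earlier sets intersect F, but {0, 2, 4, 5} does.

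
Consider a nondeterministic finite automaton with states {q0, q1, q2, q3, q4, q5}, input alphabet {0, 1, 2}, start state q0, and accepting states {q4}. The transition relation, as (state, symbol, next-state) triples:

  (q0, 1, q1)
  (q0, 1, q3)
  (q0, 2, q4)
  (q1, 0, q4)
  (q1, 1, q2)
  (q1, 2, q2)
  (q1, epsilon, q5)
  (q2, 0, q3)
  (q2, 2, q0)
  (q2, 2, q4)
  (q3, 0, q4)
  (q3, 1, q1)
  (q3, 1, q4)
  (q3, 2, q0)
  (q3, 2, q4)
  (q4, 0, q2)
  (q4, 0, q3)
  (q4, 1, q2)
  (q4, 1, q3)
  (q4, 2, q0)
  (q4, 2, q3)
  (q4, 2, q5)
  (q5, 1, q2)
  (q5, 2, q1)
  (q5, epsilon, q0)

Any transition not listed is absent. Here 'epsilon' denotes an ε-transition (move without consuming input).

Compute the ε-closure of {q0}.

{q0}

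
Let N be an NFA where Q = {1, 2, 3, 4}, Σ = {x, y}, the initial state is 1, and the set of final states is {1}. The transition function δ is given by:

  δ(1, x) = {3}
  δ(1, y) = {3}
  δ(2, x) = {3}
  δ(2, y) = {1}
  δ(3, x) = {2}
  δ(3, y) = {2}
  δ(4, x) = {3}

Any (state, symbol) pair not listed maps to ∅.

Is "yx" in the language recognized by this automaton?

Start in {1}.
Read 'y': 1→{3}; now {3}.
Read 'x': 3→{2}; now {2}.
The final set {2} contains no accepting state.

No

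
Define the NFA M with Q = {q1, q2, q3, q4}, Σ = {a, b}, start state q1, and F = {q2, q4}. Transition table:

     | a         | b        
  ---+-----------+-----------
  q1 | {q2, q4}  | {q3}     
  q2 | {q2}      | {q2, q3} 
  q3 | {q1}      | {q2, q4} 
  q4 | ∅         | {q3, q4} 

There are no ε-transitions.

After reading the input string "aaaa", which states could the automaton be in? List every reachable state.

{q2}

Start in {q1}.
Read 'a': q1→{q2, q4}; now {q2, q4}.
Read 'a': q2→{q2}, q4→∅; now {q2}.
Read 'a': q2→{q2}; now {q2}.
Read 'a': q2→{q2}; now {q2}.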